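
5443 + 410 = 5853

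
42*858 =36036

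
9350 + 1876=11226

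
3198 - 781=2417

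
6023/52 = 115 + 43/52 = 115.83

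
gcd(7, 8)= 1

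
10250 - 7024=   3226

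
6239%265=144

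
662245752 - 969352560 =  - 307106808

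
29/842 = 29/842 = 0.03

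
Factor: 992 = 2^5*31^1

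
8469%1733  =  1537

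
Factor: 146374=2^1*163^1*449^1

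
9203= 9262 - 59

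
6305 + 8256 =14561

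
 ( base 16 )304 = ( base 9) 1047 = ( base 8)1404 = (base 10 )772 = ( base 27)11G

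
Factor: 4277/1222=2^(-1 )*7^1 = 7/2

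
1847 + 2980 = 4827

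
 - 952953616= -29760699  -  923192917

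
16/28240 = 1/1765= 0.00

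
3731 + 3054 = 6785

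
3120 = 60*52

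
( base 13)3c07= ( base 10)8626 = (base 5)234001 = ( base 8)20662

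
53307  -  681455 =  - 628148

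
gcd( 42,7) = 7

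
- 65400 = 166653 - 232053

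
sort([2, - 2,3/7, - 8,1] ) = [ - 8,-2,3/7, 1, 2] 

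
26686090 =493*54130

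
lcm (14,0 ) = 0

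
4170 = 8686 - 4516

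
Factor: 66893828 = 2^2*607^1*27551^1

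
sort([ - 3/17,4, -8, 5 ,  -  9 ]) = [ - 9, - 8, - 3/17, 4,5]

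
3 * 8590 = 25770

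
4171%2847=1324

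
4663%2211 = 241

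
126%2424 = 126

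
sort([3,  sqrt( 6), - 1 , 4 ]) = [ - 1,sqrt( 6 ),  3,4]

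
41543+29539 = 71082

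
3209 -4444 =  - 1235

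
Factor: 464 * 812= 2^6*7^1*29^2= 376768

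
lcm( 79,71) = 5609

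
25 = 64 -39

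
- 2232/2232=-1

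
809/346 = 809/346 =2.34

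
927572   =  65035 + 862537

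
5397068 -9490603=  - 4093535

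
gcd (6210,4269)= 3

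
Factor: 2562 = 2^1 * 3^1* 7^1*61^1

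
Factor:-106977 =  - 3^1*13^2*211^1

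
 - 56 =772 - 828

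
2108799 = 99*21301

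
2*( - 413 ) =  - 826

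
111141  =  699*159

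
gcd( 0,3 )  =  3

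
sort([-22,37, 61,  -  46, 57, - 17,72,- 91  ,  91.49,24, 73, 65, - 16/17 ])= [- 91,-46,-22,-17, - 16/17,24, 37, 57, 61,  65,72 , 73,91.49] 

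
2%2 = 0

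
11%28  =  11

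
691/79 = 8 + 59/79 = 8.75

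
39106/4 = 9776 + 1/2= 9776.50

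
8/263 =8/263=0.03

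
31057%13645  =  3767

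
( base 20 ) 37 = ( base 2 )1000011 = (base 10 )67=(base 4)1003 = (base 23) 2l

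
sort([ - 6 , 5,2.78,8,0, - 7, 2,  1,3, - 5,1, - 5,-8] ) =[-8, -7, - 6, - 5, - 5,0,1, 1 , 2 , 2.78 , 3,5,8]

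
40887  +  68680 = 109567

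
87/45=29/15= 1.93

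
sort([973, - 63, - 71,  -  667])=[ - 667, - 71 , - 63, 973]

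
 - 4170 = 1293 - 5463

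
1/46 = 1/46 = 0.02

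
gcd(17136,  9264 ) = 48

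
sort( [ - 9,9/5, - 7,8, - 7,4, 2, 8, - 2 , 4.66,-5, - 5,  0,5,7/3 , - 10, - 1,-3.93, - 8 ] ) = [ - 10,  -  9,-8, - 7, - 7, - 5, - 5, -3.93, - 2,  -  1, 0 , 9/5,  2,7/3, 4, 4.66,5, 8, 8 ]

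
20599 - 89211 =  - 68612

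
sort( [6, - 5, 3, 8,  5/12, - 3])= [ - 5, - 3,5/12,3,6,8] 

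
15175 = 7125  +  8050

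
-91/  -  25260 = 91/25260 = 0.00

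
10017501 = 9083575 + 933926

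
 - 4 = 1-5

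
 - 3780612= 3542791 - 7323403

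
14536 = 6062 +8474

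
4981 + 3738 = 8719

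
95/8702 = 5/458 = 0.01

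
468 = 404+64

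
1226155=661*1855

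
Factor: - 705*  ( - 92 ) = 64860 = 2^2*3^1 * 5^1*23^1*47^1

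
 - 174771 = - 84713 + -90058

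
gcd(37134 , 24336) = 18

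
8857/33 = 268 + 13/33 = 268.39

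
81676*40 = 3267040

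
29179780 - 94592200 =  - 65412420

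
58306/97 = 601 + 9/97= 601.09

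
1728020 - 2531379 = - 803359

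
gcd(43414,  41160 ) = 98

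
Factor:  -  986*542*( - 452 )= 2^4*17^1  *29^1*113^1*271^1 =241554224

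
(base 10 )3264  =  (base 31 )3c9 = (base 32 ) 360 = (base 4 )303000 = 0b110011000000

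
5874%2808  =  258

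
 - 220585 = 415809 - 636394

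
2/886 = 1/443 =0.00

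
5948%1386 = 404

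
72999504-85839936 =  - 12840432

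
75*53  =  3975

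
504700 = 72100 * 7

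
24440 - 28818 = -4378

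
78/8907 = 26/2969 = 0.01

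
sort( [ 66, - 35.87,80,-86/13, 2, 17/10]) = [ - 35.87, - 86/13,17/10, 2, 66, 80]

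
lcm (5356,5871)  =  305292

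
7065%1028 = 897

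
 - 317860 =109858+  -  427718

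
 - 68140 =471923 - 540063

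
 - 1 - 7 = -8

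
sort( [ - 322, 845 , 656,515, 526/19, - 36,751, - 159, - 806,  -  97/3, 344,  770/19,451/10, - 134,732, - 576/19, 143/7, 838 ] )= [- 806,  -  322, - 159,-134, - 36, - 97/3, - 576/19,143/7,526/19, 770/19, 451/10, 344, 515,  656 , 732,751 , 838, 845 ]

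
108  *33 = 3564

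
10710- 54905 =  -44195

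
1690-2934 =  - 1244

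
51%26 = 25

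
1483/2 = 741+1/2 = 741.50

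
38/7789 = 38/7789 = 0.00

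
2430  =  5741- 3311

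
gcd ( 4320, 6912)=864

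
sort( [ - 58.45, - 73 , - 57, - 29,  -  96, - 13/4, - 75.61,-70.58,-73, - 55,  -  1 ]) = [ - 96,-75.61,-73,  -  73, - 70.58,  -  58.45, - 57, - 55,  -  29,  -  13/4,  -  1]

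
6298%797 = 719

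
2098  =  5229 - 3131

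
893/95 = 47/5 = 9.40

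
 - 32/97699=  - 32/97699=- 0.00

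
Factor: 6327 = 3^2*19^1*37^1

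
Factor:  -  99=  -3^2  *  11^1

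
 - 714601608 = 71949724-786551332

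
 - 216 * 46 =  - 9936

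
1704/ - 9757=  -  1704/9757 = - 0.17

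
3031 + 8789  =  11820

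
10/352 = 5/176 = 0.03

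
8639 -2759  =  5880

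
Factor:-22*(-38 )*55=45980 = 2^2*5^1*11^2*19^1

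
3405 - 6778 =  - 3373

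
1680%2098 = 1680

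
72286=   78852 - 6566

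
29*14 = 406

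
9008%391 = 15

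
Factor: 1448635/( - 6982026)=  - 2^( - 1 )*3^ (-1 )*5^1*289727^1 *1163671^(  -  1) 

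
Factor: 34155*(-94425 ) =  - 3^4*5^3* 11^1 * 23^1*1259^1 = -  3225085875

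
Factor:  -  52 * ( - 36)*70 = 2^5*3^2*5^1* 7^1 * 13^1 = 131040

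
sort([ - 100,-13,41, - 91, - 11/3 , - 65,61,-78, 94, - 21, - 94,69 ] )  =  [ - 100, - 94, - 91 , - 78, - 65, - 21, - 13, - 11/3, 41,61,69, 94]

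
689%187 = 128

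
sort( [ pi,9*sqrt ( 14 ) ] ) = [pi, 9*sqrt( 14) ]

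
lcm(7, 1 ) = 7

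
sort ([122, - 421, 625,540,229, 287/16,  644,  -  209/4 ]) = [ - 421, - 209/4,287/16, 122, 229, 540, 625 , 644] 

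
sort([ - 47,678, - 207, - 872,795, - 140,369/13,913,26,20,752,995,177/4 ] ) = [-872, - 207,-140 ,-47,20 , 26,369/13,177/4, 678, 752,795,913, 995]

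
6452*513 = 3309876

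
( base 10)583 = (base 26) mb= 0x247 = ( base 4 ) 21013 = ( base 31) ip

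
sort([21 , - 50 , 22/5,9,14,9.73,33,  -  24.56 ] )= [  -  50,-24.56, 22/5,9, 9.73, 14, 21,33 ]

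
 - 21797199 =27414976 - 49212175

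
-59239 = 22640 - 81879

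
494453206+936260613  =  1430713819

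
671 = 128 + 543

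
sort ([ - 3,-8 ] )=[ - 8,-3]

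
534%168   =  30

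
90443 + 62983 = 153426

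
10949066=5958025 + 4991041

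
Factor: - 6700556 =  - 2^2*1675139^1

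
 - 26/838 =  - 13/419 = - 0.03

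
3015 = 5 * 603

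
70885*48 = 3402480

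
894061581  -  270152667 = 623908914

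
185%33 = 20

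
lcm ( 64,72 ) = 576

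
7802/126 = 3901/63 =61.92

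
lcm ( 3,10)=30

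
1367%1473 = 1367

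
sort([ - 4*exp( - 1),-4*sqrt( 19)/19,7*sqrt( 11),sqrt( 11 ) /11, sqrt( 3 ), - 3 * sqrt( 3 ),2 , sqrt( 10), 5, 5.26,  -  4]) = [ - 3*sqrt( 3),-4, - 4 * exp( - 1 ),  -  4* sqrt( 19)/19, sqrt( 11 )/11, sqrt(3), 2, sqrt ( 10), 5,5.26, 7*sqrt( 11)] 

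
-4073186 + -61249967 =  - 65323153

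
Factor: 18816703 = 4001^1*4703^1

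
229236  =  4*57309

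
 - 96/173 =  - 96/173 = - 0.55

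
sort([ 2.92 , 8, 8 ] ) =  [ 2.92,8, 8 ]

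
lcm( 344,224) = 9632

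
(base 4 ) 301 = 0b110001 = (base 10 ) 49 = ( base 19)2B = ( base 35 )1e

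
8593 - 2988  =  5605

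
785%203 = 176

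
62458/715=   5678/65 = 87.35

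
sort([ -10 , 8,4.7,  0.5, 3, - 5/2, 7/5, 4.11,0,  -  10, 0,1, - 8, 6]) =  [ - 10,-10, - 8, - 5/2 , 0, 0, 0.5, 1, 7/5, 3, 4.11, 4.7  ,  6, 8 ] 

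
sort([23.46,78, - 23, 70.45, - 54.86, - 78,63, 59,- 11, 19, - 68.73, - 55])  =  [ - 78,-68.73, - 55,  -  54.86, - 23, - 11, 19, 23.46, 59, 63,  70.45, 78]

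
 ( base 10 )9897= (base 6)113453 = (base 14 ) 386d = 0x26a9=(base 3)111120120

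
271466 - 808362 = -536896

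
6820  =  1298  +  5522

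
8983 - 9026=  - 43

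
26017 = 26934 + - 917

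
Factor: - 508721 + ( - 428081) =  - 936802 = - 2^1 *17^1*59^1*467^1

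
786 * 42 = 33012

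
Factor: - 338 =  - 2^1 * 13^2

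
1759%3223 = 1759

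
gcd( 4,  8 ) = 4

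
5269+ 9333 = 14602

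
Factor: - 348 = -2^2*3^1*29^1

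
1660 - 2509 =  - 849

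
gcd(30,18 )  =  6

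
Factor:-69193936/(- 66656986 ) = 2^3*7^1*11^(-1 )*23^1*26861^1*3029863^(-1 )=34596968/33328493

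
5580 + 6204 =11784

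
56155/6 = 9359 + 1/6 = 9359.17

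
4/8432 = 1/2108=0.00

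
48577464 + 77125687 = 125703151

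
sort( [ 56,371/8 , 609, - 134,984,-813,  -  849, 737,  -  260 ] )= [ - 849,  -  813, - 260,  -  134,371/8,56, 609,737, 984]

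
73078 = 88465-15387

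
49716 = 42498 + 7218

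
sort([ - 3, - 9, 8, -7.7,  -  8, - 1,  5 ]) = [ - 9,-8, -7.7,-3,  -  1,5 , 8]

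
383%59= 29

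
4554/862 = 5 + 122/431 = 5.28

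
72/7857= 8/873 = 0.01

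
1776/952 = 1  +  103/119 = 1.87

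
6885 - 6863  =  22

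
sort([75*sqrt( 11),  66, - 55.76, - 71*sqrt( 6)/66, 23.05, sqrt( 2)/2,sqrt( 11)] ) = [-55.76,-71*sqrt (6) /66, sqrt( 2) /2, sqrt( 11 ), 23.05,66,75 * sqrt(11)]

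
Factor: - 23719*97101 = - 2303138619= -3^2*10789^1*23719^1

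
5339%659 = 67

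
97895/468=209 + 83/468=209.18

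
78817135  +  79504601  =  158321736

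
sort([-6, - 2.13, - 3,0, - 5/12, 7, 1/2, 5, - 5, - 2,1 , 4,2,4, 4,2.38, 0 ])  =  [- 6,-5, - 3,-2.13 , -2, - 5/12, 0 , 0,  1/2 , 1,2,2.38, 4, 4,  4, 5, 7 ] 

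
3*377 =1131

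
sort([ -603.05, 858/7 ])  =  [ - 603.05, 858/7 ]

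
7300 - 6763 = 537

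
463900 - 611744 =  - 147844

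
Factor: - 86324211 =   -  3^4*61^1*17471^1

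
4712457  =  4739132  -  26675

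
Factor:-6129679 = - 37^1*165667^1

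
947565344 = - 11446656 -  - 959012000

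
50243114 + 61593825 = 111836939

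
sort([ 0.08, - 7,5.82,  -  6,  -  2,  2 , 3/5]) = [ - 7, - 6, - 2, 0.08,3/5,2,5.82]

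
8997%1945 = 1217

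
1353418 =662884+690534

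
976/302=488/151 = 3.23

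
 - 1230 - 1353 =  - 2583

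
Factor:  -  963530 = -2^1*5^1*96353^1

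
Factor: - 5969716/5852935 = -2^2*5^( - 1 )*11^( - 1 )*701^1*2129^1*106417^(-1 ) 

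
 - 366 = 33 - 399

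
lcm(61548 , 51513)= 4739196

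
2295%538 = 143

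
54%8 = 6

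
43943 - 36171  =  7772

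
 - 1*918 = - 918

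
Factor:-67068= -2^2*3^6*23^1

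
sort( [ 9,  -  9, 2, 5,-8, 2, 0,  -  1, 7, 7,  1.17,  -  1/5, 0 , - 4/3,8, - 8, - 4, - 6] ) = [-9,-8,-8 , - 6, - 4, - 4/3, - 1, - 1/5 , 0,0, 1.17, 2,  2,5,7, 7, 8,9 ] 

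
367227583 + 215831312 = 583058895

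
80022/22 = 3637 + 4/11 = 3637.36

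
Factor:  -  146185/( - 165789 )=3^( - 2 )*5^1* 109^ ( - 1)*173^1  =  865/981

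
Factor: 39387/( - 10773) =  - 3^( - 3) *7^( - 1)*691^1 = -691/189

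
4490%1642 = 1206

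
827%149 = 82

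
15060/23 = 654 + 18/23 = 654.78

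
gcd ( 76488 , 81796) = 4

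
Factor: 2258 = 2^1*1129^1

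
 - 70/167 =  - 70/167 =- 0.42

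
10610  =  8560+2050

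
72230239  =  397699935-325469696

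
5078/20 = 2539/10 = 253.90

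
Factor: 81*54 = 4374= 2^1*3^7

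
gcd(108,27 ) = 27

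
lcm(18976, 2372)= 18976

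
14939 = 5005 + 9934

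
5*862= 4310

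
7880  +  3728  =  11608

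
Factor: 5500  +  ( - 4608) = 2^2  *223^1 =892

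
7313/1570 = 4+1033/1570 = 4.66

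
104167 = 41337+62830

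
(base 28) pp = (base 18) 245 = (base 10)725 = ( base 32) ML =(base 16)2d5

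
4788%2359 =70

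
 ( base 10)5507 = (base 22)b87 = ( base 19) F4G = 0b1010110000011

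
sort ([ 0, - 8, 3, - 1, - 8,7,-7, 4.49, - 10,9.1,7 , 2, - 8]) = [ - 10, - 8, - 8, - 8,-7, - 1,0, 2,3, 4.49 , 7, 7,9.1] 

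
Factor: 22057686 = 2^1 *3^2*7^1*175061^1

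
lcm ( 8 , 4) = 8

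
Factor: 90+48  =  2^1*3^1 * 23^1 = 138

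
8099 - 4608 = 3491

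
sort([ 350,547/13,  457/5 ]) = [547/13,  457/5,350 ] 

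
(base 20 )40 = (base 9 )88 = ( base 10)80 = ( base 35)2a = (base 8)120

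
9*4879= 43911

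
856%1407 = 856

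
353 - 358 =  - 5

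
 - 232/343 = -1 + 111/343 = - 0.68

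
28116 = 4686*6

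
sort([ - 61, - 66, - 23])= [ - 66, - 61, - 23]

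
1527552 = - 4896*( - 312)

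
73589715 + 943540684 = 1017130399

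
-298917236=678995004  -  977912240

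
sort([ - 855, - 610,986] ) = [  -  855, - 610,986]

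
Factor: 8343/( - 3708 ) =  -2^( - 2)* 3^2  =  - 9/4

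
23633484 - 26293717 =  - 2660233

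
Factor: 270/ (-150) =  - 9/5=-  3^2*5^( - 1)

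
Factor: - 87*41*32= - 2^5  *  3^1*29^1*41^1 = - 114144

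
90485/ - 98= - 924 + 67/98=-923.32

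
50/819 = 50/819= 0.06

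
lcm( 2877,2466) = 17262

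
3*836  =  2508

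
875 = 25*35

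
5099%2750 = 2349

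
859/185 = 859/185= 4.64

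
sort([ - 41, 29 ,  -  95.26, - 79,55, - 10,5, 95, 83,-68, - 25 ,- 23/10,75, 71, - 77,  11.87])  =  [ - 95.26 , - 79, - 77,  -  68,  -  41, -25,-10, - 23/10,5, 11.87,29 , 55, 71,  75,83,  95 ] 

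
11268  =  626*18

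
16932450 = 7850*2157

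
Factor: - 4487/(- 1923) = 3^( - 1)* 7^1 = 7/3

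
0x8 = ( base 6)12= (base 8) 10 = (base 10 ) 8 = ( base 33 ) 8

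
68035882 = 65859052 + 2176830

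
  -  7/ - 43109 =7/43109 = 0.00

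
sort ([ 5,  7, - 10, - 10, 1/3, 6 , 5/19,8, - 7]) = [  -  10,-10,-7, 5/19,1/3,5, 6,7,8]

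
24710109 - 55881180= - 31171071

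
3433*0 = 0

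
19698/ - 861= -938/41=- 22.88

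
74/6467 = 74/6467 = 0.01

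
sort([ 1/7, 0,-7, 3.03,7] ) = [-7,0,1/7 , 3.03,  7 ] 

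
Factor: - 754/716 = -377/358 = - 2^ ( - 1 )*13^1 *29^1*179^ ( - 1 ) 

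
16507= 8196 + 8311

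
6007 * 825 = 4955775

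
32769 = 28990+3779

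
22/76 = 11/38 = 0.29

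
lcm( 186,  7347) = 14694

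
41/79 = 41/79 = 0.52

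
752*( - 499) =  - 375248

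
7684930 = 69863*110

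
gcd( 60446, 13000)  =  2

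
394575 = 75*5261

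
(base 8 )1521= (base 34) OX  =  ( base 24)1B9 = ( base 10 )849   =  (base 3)1011110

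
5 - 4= 1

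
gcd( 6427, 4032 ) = 1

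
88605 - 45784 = 42821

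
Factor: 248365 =5^1* 13^1* 3821^1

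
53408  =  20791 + 32617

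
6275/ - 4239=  - 2 +2203/4239 =-1.48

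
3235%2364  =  871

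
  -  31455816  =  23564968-55020784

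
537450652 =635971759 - 98521107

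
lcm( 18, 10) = 90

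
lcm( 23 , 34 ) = 782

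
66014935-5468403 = 60546532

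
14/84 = 1/6 = 0.17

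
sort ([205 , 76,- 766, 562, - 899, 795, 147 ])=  [ - 899, - 766,76,147 , 205,562 , 795 ] 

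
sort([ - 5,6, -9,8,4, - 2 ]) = [ - 9, - 5, - 2,4,6 , 8]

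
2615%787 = 254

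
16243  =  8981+7262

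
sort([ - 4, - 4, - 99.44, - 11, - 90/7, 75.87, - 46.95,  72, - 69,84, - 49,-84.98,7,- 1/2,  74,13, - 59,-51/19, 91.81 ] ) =[ - 99.44, - 84.98, - 69, -59 ,- 49, - 46.95, - 90/7,-11, - 4, - 4, - 51/19, - 1/2 , 7, 13,  72, 74, 75.87,  84, 91.81]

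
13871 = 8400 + 5471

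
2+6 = 8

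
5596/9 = 621 + 7/9 =621.78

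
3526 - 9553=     -  6027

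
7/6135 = 7/6135 = 0.00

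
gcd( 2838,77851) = 1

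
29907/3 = 9969 = 9969.00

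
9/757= 9/757 = 0.01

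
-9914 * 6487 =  - 64312118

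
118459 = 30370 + 88089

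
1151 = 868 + 283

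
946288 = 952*994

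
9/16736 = 9/16736 = 0.00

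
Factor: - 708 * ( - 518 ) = 366744 = 2^3*3^1 * 7^1*37^1*59^1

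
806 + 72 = 878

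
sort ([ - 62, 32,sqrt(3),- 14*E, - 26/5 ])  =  [ - 62, - 14*E, - 26/5,sqrt( 3 ),32] 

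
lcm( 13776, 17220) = 68880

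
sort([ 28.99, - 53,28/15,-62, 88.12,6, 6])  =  [-62 , - 53,28/15,6,6 , 28.99,88.12 ]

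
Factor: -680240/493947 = - 2^4*3^( - 2 )*5^1*11^1*71^(-1)= - 880/639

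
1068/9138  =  178/1523 = 0.12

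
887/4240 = 887/4240 = 0.21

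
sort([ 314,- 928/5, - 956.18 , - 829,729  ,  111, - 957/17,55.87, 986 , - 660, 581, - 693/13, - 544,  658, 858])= [ - 956.18, - 829, -660, - 544, - 928/5 , - 957/17, - 693/13,55.87, 111, 314, 581,658, 729, 858, 986]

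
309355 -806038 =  - 496683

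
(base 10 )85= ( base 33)2j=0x55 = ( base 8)125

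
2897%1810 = 1087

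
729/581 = 729/581 = 1.25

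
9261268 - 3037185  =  6224083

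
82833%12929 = 5259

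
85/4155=17/831= 0.02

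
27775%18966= 8809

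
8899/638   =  13 + 55/58 = 13.95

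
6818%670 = 118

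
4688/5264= 293/329 = 0.89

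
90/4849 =90/4849 = 0.02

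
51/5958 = 17/1986 = 0.01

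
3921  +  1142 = 5063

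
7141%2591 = 1959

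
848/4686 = 424/2343  =  0.18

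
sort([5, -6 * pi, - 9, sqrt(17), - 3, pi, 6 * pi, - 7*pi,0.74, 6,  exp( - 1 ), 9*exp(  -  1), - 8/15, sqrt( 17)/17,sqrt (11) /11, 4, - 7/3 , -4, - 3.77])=[ - 7*pi, - 6*pi, - 9, - 4, - 3.77,-3, - 7/3,-8/15,sqrt(17)/17, sqrt ( 11)/11, exp (-1),0.74, pi, 9*exp(-1),4,sqrt( 17 ), 5,6, 6*pi]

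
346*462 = 159852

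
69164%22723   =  995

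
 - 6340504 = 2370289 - 8710793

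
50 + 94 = 144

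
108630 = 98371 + 10259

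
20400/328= 2550/41 = 62.20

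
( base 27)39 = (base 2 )1011010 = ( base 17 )55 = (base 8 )132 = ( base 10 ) 90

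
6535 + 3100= 9635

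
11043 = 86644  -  75601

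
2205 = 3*735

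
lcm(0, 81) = 0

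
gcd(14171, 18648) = 37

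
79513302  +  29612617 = 109125919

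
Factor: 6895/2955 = 3^( - 1) * 7^1 = 7/3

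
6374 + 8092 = 14466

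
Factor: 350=2^1*5^2*7^1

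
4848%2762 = 2086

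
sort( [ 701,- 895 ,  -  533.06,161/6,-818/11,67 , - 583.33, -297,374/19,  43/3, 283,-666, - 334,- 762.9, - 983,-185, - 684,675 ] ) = [ - 983,-895,-762.9,-684,-666, - 583.33 , - 533.06, - 334,-297,-185, - 818/11, 43/3,374/19,161/6,67, 283, 675, 701]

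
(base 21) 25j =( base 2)1111101110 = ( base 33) UG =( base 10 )1006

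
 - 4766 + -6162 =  - 10928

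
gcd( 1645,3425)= 5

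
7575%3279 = 1017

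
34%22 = 12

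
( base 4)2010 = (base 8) 204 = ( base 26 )52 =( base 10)132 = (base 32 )44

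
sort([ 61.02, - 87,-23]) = [-87, - 23 , 61.02] 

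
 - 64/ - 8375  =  64/8375 = 0.01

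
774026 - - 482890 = 1256916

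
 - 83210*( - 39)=3245190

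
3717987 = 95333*39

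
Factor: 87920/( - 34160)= - 157/61= - 61^(-1 )*157^1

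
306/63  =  34/7 = 4.86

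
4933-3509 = 1424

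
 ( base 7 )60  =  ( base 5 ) 132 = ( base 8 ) 52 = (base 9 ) 46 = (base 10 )42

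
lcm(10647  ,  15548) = 979524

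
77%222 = 77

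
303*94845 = 28738035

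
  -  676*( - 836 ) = 565136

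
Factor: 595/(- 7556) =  - 2^ ( - 2)*5^1 * 7^1*17^1*1889^ (-1)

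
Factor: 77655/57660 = 2^( - 2)*31^(-1 )*167^1  =  167/124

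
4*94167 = 376668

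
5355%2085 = 1185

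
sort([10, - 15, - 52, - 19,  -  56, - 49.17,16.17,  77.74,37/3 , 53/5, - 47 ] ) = [ - 56,- 52 , - 49.17, - 47 , - 19, - 15,10, 53/5,37/3,16.17, 77.74] 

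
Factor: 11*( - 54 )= - 2^1 * 3^3*11^1 = - 594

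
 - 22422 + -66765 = -89187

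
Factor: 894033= 3^2*7^1*23^1*617^1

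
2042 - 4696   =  -2654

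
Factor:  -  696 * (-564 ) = 2^5*3^2*29^1*47^1 = 392544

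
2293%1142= 9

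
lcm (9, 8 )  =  72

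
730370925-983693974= - 253323049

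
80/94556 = 20/23639 = 0.00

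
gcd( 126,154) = 14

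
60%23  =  14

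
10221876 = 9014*1134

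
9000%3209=2582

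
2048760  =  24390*84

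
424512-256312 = 168200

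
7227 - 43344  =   - 36117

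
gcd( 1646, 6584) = 1646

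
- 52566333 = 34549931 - 87116264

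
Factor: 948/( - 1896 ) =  - 2^( - 1)= - 1/2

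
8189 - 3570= 4619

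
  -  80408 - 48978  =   - 129386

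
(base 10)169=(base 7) 331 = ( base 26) 6D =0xa9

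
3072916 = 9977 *308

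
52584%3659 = 1358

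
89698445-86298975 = 3399470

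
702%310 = 82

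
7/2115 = 7/2115 =0.00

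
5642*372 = 2098824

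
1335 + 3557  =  4892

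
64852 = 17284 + 47568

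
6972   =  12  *581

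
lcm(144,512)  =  4608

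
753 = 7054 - 6301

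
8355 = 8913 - 558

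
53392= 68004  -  14612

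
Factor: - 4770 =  - 2^1*3^2*5^1*53^1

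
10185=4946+5239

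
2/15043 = 2/15043 = 0.00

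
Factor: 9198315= 3^2*5^1 * 7^1*29201^1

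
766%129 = 121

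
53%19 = 15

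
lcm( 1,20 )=20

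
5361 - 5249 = 112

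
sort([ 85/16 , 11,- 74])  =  [ - 74,85/16,11]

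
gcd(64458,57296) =7162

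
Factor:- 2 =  - 2^1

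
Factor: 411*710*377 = 110012370 =2^1*3^1*5^1 * 13^1*29^1*71^1 * 137^1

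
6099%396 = 159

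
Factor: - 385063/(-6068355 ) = 3^( - 1 )*5^ (-1)*7^1*55009^1*404557^( - 1 )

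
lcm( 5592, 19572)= 39144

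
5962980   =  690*8642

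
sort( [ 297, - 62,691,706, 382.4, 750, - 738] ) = [-738, - 62, 297,382.4,691,706, 750] 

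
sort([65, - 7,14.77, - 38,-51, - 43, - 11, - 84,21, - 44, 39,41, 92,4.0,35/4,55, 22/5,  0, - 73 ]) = [ - 84, - 73,-51, - 44, - 43, - 38, - 11, -7,0,4.0,22/5,35/4 , 14.77,21 , 39, 41,55,  65,92]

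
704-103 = 601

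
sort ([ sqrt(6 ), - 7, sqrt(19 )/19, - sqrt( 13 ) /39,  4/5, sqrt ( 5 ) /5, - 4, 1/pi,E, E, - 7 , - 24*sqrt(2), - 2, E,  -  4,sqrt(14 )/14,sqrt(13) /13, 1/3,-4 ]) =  [ - 24*sqrt( 2), - 7, - 7 , -4, - 4  , - 4, - 2, - sqrt( 13) /39,sqrt(19 ) /19, sqrt( 14) /14, sqrt(13)/13, 1/pi, 1/3, sqrt( 5 ) /5, 4/5,sqrt ( 6), E, E,E]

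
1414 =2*707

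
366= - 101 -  - 467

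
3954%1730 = 494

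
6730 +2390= 9120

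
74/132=37/66=0.56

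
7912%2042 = 1786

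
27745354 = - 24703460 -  - 52448814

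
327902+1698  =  329600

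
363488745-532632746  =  -169144001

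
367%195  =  172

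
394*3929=1548026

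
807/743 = 1 + 64/743 = 1.09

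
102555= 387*265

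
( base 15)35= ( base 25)20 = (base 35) 1f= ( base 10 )50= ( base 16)32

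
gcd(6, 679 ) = 1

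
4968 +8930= 13898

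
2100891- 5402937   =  -3302046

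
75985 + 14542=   90527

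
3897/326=11+311/326  =  11.95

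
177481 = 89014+88467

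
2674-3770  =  -1096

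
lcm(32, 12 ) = 96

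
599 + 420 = 1019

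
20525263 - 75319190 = - 54793927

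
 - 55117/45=-1225 + 8/45 = -1224.82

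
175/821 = 175/821 = 0.21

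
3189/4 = 3189/4   =  797.25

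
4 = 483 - 479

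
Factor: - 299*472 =-141128 = -  2^3*13^1 * 23^1*59^1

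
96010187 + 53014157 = 149024344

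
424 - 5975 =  - 5551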